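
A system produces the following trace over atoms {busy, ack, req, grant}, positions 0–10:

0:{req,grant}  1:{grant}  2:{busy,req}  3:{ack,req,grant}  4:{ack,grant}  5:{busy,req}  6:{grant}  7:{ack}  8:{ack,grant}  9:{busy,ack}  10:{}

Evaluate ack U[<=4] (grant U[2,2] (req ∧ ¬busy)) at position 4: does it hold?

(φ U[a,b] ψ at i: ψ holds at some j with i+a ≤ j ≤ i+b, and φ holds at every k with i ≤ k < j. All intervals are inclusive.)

Need some j in [4,8] with (grant U[2,2] (req ∧ ¬busy)), and ack at every k in [4,j-1].
  j=4: (grant U[2,2] (req ∧ ¬busy)) — fails.
  j=5: (grant U[2,2] (req ∧ ¬busy)) — fails.
  j=6: (grant U[2,2] (req ∧ ¬busy)) — fails.
  j=7: (grant U[2,2] (req ∧ ¬busy)) — fails.
  j=8: (grant U[2,2] (req ∧ ¬busy)) — fails.
No j in the window works → until fails.

Does not hold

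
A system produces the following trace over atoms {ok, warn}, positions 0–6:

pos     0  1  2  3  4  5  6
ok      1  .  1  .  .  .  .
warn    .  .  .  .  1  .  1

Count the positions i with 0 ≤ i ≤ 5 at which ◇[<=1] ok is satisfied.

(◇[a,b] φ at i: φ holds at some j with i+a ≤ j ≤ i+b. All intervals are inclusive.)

Evaluate at each i in [0,5]:
  i=0: ✓ (witness j=0)
  i=1: ✓ (witness j=2)
  i=2: ✓ (witness j=2)
  i=3: ✗ (none in [3,4])
  i=4: ✗ (none in [4,5])
  i=5: ✗ (none in [5,6])
Positions where it holds: {0, 1, 2} → 3.

3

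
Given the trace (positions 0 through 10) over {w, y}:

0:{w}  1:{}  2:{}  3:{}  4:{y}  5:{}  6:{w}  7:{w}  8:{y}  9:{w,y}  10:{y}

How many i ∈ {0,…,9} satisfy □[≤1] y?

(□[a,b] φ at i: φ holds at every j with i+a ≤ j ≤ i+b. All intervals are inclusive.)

2

Evaluate at each i in [0,9]:
  i=0: ✗ (fails at j=0)
  i=1: ✗ (fails at j=1)
  i=2: ✗ (fails at j=2)
  i=3: ✗ (fails at j=3)
  i=4: ✗ (fails at j=5)
  i=5: ✗ (fails at j=5)
  i=6: ✗ (fails at j=6)
  i=7: ✗ (fails at j=7)
  i=8: ✓ (all of [8,9])
  i=9: ✓ (all of [9,10])
Positions where it holds: {8, 9} → 2.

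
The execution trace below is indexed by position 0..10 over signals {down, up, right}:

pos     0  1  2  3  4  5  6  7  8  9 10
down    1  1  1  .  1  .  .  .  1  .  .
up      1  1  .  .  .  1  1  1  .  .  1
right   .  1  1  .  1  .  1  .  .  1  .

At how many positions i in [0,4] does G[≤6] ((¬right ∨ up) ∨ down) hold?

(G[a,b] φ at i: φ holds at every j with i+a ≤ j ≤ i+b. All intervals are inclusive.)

3

Evaluate at each i in [0,4]:
  i=0: ✓ (all of [0,6])
  i=1: ✓ (all of [1,7])
  i=2: ✓ (all of [2,8])
  i=3: ✗ (fails at j=9)
  i=4: ✗ (fails at j=9)
Positions where it holds: {0, 1, 2} → 3.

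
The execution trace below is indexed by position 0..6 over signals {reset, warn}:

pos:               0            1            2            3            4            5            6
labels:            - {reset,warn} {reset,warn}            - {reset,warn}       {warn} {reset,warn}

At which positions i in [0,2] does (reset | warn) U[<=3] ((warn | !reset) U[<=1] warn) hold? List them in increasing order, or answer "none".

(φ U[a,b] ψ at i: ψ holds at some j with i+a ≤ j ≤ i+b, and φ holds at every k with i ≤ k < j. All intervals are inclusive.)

Evaluate at each i in [0,2]:
  i=0: ✓ (rhs at j=0)
  i=1: ✓ (rhs at j=1)
  i=2: ✓ (rhs at j=2)

0, 1, 2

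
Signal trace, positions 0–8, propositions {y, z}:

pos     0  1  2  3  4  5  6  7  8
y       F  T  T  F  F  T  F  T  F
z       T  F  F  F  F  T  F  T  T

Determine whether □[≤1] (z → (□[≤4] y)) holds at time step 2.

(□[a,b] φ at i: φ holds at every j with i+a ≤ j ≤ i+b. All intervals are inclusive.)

Check (z → (□[≤4] y)) at every j in [2,3]:
  j=2: antecedent false → ✓
  j=3: antecedent false → ✓
All positions satisfy it → formula holds.

Holds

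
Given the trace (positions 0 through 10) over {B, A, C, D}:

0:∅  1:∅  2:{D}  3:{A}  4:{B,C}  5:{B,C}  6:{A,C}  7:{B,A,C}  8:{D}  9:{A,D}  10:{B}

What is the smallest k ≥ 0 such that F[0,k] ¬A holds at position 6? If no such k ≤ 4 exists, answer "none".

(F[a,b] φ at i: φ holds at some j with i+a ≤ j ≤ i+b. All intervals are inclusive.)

Scan j = 6,7,… for ¬A:
  j=6: fails
  j=7: fails
  j=8: holds
First hit at j=8, so smallest k = 8-6 = 2.

2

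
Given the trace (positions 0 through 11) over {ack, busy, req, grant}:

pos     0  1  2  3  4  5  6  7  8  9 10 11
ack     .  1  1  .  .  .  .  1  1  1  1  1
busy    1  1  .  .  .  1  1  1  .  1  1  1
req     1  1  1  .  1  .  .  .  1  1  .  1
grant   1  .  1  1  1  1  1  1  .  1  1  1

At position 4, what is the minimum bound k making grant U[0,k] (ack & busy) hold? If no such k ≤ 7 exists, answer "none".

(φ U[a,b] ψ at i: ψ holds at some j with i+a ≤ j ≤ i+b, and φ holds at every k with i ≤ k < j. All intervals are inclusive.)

Need earliest j ≥ 4 with (ack & busy), and grant at every k in [4,j-1].
  j=4: rhs fails.
  j=5: rhs fails.
  j=6: rhs fails.
  j=7: rhs holds; lhs holds on [4,6]. k = 3.

3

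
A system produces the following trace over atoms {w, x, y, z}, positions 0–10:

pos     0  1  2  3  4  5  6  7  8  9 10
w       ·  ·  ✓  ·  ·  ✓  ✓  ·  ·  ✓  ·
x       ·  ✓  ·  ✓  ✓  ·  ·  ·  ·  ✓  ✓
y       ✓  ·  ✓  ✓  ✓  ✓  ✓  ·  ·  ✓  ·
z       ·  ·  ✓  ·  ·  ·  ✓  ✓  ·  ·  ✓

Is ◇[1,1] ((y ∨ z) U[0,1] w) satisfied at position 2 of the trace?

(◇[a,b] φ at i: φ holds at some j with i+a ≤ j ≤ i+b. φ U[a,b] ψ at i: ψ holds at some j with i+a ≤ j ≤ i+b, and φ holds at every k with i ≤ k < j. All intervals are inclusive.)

Does not hold

Check ((y ∨ z) U[0,1] w) at each j in [3,3]:
  j=3: fails
No position in the window satisfies it → formula fails.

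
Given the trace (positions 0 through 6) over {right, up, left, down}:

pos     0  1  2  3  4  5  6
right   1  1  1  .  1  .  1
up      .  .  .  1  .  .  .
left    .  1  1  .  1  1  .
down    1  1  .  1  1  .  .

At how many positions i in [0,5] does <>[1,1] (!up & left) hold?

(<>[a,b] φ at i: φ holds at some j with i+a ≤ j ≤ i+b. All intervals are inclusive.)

Evaluate at each i in [0,5]:
  i=0: ✓ (witness j=1)
  i=1: ✓ (witness j=2)
  i=2: ✗ (none in [3,3])
  i=3: ✓ (witness j=4)
  i=4: ✓ (witness j=5)
  i=5: ✗ (none in [6,6])
Positions where it holds: {0, 1, 3, 4} → 4.

4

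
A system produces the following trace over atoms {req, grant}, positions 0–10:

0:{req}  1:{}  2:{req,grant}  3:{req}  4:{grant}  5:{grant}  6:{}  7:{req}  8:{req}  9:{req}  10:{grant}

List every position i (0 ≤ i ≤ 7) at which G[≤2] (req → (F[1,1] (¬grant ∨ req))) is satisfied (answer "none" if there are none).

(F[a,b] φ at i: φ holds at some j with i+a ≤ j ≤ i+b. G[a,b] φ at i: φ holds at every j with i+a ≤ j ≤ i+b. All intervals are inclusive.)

Evaluate at each i in [0,7]:
  i=0: ✓ (all of [0,2])
  i=1: ✗ (fails at j=3)
  i=2: ✗ (fails at j=3)
  i=3: ✗ (fails at j=3)
  i=4: ✓ (all of [4,6])
  i=5: ✓ (all of [5,7])
  i=6: ✓ (all of [6,8])
  i=7: ✗ (fails at j=9)

0, 4, 5, 6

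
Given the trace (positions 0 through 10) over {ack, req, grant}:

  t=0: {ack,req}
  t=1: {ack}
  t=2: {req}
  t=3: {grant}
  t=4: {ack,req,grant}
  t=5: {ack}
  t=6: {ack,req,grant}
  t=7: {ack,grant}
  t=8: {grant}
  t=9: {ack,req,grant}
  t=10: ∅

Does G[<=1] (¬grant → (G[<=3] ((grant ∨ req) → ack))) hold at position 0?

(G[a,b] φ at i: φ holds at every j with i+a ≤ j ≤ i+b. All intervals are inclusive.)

Check (¬grant → (G[<=3] ((grant ∨ req) → ack))) at every j in [0,1]:
  j=0: antecedent true; consequent fails at 2 → ✗
  j=1: antecedent true; consequent fails at 2 → ✗
Fails at j=0 → formula fails.

False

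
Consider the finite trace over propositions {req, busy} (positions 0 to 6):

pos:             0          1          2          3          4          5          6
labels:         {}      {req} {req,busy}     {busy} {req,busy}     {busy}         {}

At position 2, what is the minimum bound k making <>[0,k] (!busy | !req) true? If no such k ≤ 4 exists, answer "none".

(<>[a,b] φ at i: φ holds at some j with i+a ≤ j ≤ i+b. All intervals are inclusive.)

Scan j = 2,3,… for (!busy | !req):
  j=2: fails
  j=3: holds
First hit at j=3, so smallest k = 3-2 = 1.

1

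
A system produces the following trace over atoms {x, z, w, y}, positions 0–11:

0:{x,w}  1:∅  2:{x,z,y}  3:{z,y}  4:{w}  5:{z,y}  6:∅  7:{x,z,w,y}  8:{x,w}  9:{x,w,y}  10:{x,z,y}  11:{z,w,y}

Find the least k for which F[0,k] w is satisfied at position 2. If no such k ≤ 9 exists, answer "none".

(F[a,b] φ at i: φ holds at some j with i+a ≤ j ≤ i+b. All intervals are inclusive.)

Scan j = 2,3,… for w:
  j=2: fails
  j=3: fails
  j=4: holds
First hit at j=4, so smallest k = 4-2 = 2.

2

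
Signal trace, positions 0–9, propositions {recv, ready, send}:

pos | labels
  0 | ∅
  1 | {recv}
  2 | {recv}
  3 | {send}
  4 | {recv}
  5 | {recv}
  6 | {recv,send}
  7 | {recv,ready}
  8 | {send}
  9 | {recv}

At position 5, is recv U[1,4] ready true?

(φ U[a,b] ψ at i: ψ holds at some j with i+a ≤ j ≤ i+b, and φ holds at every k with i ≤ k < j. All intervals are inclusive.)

True

Need some j in [6,9] with ready, and recv at every k in [5,j-1].
  j=6: ready false.
  j=7: ready holds; recv holds at every k in [5,6] → satisfied.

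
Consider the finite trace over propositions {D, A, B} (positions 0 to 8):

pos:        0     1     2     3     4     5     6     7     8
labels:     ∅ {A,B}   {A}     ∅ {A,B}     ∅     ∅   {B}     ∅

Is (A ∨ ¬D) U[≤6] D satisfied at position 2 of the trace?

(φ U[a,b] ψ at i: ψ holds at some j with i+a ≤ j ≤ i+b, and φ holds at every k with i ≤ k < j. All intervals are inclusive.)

False

Need some j in [2,8] with D, and (A ∨ ¬D) at every k in [2,j-1].
  j=2: D false.
  j=3: D false.
  j=4: D false.
  j=5: D false.
  j=6: D false.
  j=7: D false.
  j=8: D false.
No j in the window works → until fails.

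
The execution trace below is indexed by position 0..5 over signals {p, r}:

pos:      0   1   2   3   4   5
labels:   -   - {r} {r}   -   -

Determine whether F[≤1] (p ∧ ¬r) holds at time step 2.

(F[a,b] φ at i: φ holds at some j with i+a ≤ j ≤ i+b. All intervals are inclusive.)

No

Check (p ∧ ¬r) at each j in [2,3]:
  j=2: false
  j=3: false
No position in the window satisfies it → formula fails.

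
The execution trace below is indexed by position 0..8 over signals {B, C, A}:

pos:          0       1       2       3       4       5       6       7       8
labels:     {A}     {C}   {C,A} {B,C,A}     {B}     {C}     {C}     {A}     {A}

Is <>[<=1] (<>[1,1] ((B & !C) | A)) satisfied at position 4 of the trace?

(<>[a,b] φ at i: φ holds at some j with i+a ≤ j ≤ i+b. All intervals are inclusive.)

Does not hold

Check <>[1,1] ((B & !C) | A) at each j in [4,5]:
  j=4: fails (none in [5,5])
  j=5: fails (none in [6,6])
No position in the window satisfies it → formula fails.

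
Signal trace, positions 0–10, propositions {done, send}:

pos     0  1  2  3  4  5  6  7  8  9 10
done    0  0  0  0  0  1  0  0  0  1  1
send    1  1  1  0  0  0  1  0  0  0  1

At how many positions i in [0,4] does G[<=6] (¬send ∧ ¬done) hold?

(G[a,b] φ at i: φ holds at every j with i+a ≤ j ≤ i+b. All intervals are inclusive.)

Evaluate at each i in [0,4]:
  i=0: ✗ (fails at j=0)
  i=1: ✗ (fails at j=1)
  i=2: ✗ (fails at j=2)
  i=3: ✗ (fails at j=5)
  i=4: ✗ (fails at j=5)
Positions where it holds: {} → 0.

0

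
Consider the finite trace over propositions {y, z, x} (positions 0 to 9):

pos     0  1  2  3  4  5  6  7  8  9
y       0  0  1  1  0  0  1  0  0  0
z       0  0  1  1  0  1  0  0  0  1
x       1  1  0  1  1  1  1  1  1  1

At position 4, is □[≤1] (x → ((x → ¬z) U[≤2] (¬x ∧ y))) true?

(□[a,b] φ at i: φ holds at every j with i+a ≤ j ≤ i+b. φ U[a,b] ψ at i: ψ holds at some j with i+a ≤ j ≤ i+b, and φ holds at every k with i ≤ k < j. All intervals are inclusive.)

Check (x → ((x → ¬z) U[≤2] (¬x ∧ y))) at every j in [4,5]:
  j=4: antecedent true; consequent fails → ✗
  j=5: antecedent true; consequent fails → ✗
Fails at j=4 → formula fails.

No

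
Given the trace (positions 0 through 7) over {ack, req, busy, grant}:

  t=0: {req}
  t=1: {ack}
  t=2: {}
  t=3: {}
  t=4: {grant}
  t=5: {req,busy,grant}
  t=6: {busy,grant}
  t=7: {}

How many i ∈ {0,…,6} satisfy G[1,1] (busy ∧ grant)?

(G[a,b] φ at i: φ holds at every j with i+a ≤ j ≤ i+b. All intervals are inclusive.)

Evaluate at each i in [0,6]:
  i=0: ✗ (fails at j=1)
  i=1: ✗ (fails at j=2)
  i=2: ✗ (fails at j=3)
  i=3: ✗ (fails at j=4)
  i=4: ✓ (all of [5,5])
  i=5: ✓ (all of [6,6])
  i=6: ✗ (fails at j=7)
Positions where it holds: {4, 5} → 2.

2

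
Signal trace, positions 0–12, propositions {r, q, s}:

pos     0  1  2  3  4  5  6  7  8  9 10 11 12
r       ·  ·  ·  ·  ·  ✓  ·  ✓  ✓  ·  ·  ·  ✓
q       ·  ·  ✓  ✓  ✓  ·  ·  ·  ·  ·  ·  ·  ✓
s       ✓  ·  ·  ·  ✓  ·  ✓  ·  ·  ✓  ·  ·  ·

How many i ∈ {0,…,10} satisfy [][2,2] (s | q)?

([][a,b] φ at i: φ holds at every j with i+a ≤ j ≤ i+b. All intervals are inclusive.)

Evaluate at each i in [0,10]:
  i=0: ✓ (all of [2,2])
  i=1: ✓ (all of [3,3])
  i=2: ✓ (all of [4,4])
  i=3: ✗ (fails at j=5)
  i=4: ✓ (all of [6,6])
  i=5: ✗ (fails at j=7)
  i=6: ✗ (fails at j=8)
  i=7: ✓ (all of [9,9])
  i=8: ✗ (fails at j=10)
  i=9: ✗ (fails at j=11)
  i=10: ✓ (all of [12,12])
Positions where it holds: {0, 1, 2, 4, 7, 10} → 6.

6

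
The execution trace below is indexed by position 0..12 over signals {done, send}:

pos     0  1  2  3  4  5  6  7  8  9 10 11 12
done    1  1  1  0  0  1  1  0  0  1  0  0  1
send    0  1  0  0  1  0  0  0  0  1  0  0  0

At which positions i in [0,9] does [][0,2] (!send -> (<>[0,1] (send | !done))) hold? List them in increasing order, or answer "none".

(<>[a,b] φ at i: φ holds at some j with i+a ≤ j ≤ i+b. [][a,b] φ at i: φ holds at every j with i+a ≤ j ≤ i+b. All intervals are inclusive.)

0, 1, 2, 6, 7, 8, 9

Evaluate at each i in [0,9]:
  i=0: ✓ (all of [0,2])
  i=1: ✓ (all of [1,3])
  i=2: ✓ (all of [2,4])
  i=3: ✗ (fails at j=5)
  i=4: ✗ (fails at j=5)
  i=5: ✗ (fails at j=5)
  i=6: ✓ (all of [6,8])
  i=7: ✓ (all of [7,9])
  i=8: ✓ (all of [8,10])
  i=9: ✓ (all of [9,11])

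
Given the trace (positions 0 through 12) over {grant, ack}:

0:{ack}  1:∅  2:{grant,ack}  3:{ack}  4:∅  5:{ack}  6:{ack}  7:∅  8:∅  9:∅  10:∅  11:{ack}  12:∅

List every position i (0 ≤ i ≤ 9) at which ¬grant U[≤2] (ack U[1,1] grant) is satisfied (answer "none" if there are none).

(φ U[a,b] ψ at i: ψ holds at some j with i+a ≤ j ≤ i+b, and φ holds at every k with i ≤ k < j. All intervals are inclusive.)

Evaluate at each i in [0,9]:
  i=0: ✗ (no rhs in [0,2])
  i=1: ✗ (no rhs in [1,3])
  i=2: ✗ (no rhs in [2,4])
  i=3: ✗ (no rhs in [3,5])
  i=4: ✗ (no rhs in [4,6])
  i=5: ✗ (no rhs in [5,7])
  i=6: ✗ (no rhs in [6,8])
  i=7: ✗ (no rhs in [7,9])
  i=8: ✗ (no rhs in [8,10])
  i=9: ✗ (no rhs in [9,11])

none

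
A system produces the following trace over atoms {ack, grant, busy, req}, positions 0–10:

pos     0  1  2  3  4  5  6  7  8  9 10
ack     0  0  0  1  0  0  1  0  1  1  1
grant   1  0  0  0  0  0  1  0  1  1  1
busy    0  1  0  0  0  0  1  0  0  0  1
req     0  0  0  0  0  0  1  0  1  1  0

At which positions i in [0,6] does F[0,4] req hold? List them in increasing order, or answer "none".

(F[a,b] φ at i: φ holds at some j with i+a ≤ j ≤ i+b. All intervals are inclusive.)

Evaluate at each i in [0,6]:
  i=0: ✗ (none in [0,4])
  i=1: ✗ (none in [1,5])
  i=2: ✓ (witness j=6)
  i=3: ✓ (witness j=6)
  i=4: ✓ (witness j=6)
  i=5: ✓ (witness j=6)
  i=6: ✓ (witness j=6)

2, 3, 4, 5, 6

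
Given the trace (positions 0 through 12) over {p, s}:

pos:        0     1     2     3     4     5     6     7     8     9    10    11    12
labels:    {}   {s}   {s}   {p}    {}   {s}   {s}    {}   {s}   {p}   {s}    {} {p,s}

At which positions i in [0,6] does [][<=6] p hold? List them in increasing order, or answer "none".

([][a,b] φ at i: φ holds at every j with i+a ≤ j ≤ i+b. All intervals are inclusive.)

Evaluate at each i in [0,6]:
  i=0: ✗ (fails at j=0)
  i=1: ✗ (fails at j=1)
  i=2: ✗ (fails at j=2)
  i=3: ✗ (fails at j=4)
  i=4: ✗ (fails at j=4)
  i=5: ✗ (fails at j=5)
  i=6: ✗ (fails at j=6)

none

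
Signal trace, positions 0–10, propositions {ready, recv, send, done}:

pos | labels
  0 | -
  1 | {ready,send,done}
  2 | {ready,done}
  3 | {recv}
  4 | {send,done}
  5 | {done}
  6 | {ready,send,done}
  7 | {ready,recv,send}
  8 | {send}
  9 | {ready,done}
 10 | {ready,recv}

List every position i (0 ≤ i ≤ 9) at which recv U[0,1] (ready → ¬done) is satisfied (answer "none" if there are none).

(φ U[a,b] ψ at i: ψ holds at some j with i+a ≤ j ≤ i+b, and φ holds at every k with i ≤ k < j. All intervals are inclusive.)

0, 3, 4, 5, 7, 8

Evaluate at each i in [0,9]:
  i=0: ✓ (rhs at j=0)
  i=1: ✗ (no rhs in [1,2])
  i=2: ✗ (lhs fails at k=2 before rhs at j=3)
  i=3: ✓ (rhs at j=3)
  i=4: ✓ (rhs at j=4)
  i=5: ✓ (rhs at j=5)
  i=6: ✗ (lhs fails at k=6 before rhs at j=7)
  i=7: ✓ (rhs at j=7)
  i=8: ✓ (rhs at j=8)
  i=9: ✗ (lhs fails at k=9 before rhs at j=10)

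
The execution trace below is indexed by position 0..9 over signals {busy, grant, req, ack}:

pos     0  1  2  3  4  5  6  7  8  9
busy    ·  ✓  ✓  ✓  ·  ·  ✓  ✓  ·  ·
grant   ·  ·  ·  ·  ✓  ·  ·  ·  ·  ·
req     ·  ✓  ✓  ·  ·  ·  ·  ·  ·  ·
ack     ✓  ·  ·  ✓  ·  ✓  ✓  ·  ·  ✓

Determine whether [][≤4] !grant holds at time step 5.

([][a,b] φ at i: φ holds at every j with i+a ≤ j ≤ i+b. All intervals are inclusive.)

Yes

Check !grant at every j in [5,9]:
  j=5: true
  j=6: true
  j=7: true
  j=8: true
  j=9: true
All positions satisfy it → formula holds.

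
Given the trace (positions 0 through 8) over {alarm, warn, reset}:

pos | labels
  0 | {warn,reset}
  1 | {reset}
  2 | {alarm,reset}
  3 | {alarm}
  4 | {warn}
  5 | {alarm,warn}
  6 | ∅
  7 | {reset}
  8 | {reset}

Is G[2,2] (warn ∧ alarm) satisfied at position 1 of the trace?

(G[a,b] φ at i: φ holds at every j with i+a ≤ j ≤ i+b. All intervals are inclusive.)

Does not hold

Check (warn ∧ alarm) at every j in [3,3]:
  j=3: false
Fails at j=3 → formula fails.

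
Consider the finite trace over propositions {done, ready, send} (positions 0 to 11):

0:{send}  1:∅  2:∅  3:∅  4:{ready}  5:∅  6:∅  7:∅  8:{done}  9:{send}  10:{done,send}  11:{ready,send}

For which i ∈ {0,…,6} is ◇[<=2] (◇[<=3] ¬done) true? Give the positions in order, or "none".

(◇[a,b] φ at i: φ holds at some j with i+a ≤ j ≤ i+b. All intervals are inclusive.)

0, 1, 2, 3, 4, 5, 6

Evaluate at each i in [0,6]:
  i=0: ✓ (witness j=0)
  i=1: ✓ (witness j=1)
  i=2: ✓ (witness j=2)
  i=3: ✓ (witness j=3)
  i=4: ✓ (witness j=4)
  i=5: ✓ (witness j=5)
  i=6: ✓ (witness j=6)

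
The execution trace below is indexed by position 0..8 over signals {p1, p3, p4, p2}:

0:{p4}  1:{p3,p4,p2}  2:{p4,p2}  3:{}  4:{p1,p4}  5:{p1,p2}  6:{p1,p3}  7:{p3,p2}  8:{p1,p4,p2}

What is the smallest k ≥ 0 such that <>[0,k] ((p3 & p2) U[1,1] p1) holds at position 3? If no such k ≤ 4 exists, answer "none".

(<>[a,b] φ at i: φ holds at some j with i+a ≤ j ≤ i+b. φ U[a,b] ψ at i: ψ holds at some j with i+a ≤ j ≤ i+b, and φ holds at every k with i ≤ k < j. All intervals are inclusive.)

4

Scan j = 3,4,… for ((p3 & p2) U[1,1] p1):
  j=3: fails
  j=4: fails
  j=5: fails
  j=6: fails
  j=7: holds
First hit at j=7, so smallest k = 7-3 = 4.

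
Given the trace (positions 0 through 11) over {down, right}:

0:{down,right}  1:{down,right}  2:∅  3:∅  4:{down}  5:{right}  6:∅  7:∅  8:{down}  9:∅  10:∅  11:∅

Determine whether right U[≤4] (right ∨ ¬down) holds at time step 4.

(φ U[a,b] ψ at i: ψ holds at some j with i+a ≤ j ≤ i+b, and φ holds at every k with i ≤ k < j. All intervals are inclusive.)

Need some j in [4,8] with (right ∨ ¬down), and right at every k in [4,j-1].
  j=4: (right ∨ ¬down) false.
  j=5: (right ∨ ¬down) holds, but right fails at k=4 → not this j.
  j=6: (right ∨ ¬down) holds, but right fails at k=4 → not this j.
  j=7: (right ∨ ¬down) holds, but right fails at k=4 → not this j.
  j=8: (right ∨ ¬down) false.
No j in the window works → until fails.

No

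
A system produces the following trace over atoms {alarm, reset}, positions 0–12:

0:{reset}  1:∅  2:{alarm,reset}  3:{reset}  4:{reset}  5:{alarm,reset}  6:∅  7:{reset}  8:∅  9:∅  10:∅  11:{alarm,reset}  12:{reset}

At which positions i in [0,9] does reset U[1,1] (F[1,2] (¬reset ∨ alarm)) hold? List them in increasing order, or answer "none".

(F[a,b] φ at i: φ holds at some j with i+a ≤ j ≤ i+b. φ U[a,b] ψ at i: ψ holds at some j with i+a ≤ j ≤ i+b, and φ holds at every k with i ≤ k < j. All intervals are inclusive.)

0, 2, 3, 4, 5, 7

Evaluate at each i in [0,9]:
  i=0: ✓ (rhs at j=1; lhs holds on [0,0])
  i=1: ✗ (no rhs in [2,2])
  i=2: ✓ (rhs at j=3; lhs holds on [2,2])
  i=3: ✓ (rhs at j=4; lhs holds on [3,3])
  i=4: ✓ (rhs at j=5; lhs holds on [4,4])
  i=5: ✓ (rhs at j=6; lhs holds on [5,5])
  i=6: ✗ (lhs fails at k=6 before rhs at j=7)
  i=7: ✓ (rhs at j=8; lhs holds on [7,7])
  i=8: ✗ (lhs fails at k=8 before rhs at j=9)
  i=9: ✗ (lhs fails at k=9 before rhs at j=10)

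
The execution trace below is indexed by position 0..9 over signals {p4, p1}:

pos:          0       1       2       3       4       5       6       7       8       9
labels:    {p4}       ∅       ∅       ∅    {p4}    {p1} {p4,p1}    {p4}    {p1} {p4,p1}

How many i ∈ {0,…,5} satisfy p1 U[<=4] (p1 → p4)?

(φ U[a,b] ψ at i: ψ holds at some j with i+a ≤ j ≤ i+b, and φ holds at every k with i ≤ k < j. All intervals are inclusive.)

6

Evaluate at each i in [0,5]:
  i=0: ✓ (rhs at j=0)
  i=1: ✓ (rhs at j=1)
  i=2: ✓ (rhs at j=2)
  i=3: ✓ (rhs at j=3)
  i=4: ✓ (rhs at j=4)
  i=5: ✓ (rhs at j=6; lhs holds on [5,5])
Positions where it holds: {0, 1, 2, 3, 4, 5} → 6.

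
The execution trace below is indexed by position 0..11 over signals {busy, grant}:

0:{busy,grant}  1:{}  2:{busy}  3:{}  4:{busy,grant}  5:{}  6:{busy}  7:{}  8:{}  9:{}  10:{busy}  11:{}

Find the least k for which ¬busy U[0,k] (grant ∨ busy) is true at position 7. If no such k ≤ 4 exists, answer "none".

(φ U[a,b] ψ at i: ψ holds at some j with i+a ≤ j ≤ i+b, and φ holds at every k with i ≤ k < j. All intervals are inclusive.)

3

Need earliest j ≥ 7 with (grant ∨ busy), and ¬busy at every k in [7,j-1].
  j=7: rhs fails.
  j=8: rhs fails.
  j=9: rhs fails.
  j=10: rhs holds; lhs holds on [7,9]. k = 3.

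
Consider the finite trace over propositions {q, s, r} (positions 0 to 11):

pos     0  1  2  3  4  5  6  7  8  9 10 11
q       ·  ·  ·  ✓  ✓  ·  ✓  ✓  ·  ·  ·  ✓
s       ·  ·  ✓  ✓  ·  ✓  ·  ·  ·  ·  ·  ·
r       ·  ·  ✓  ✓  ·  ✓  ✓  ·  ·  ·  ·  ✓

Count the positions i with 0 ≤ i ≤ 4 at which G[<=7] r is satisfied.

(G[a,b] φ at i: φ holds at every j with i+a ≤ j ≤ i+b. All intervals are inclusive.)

Evaluate at each i in [0,4]:
  i=0: ✗ (fails at j=0)
  i=1: ✗ (fails at j=1)
  i=2: ✗ (fails at j=4)
  i=3: ✗ (fails at j=4)
  i=4: ✗ (fails at j=4)
Positions where it holds: {} → 0.

0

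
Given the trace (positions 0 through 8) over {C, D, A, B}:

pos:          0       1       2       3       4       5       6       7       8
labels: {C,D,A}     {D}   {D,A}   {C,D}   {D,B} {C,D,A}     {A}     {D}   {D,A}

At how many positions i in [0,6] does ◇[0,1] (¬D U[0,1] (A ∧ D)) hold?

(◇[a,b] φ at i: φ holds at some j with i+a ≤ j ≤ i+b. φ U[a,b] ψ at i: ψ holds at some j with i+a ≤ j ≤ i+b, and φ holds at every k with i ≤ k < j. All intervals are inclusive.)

Evaluate at each i in [0,6]:
  i=0: ✓ (witness j=0)
  i=1: ✓ (witness j=2)
  i=2: ✓ (witness j=2)
  i=3: ✗ (none in [3,4])
  i=4: ✓ (witness j=5)
  i=5: ✓ (witness j=5)
  i=6: ✗ (none in [6,7])
Positions where it holds: {0, 1, 2, 4, 5} → 5.

5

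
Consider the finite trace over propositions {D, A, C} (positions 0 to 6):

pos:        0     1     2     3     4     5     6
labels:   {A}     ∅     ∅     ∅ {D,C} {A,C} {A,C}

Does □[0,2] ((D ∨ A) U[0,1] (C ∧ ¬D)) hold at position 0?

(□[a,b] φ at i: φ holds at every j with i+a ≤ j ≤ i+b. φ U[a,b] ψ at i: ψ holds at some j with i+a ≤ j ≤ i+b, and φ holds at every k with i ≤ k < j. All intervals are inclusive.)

Check ((D ∨ A) U[0,1] (C ∧ ¬D)) at every j in [0,2]:
  j=0: fails
  j=1: fails
  j=2: fails
Fails at j=0 → formula fails.

Does not hold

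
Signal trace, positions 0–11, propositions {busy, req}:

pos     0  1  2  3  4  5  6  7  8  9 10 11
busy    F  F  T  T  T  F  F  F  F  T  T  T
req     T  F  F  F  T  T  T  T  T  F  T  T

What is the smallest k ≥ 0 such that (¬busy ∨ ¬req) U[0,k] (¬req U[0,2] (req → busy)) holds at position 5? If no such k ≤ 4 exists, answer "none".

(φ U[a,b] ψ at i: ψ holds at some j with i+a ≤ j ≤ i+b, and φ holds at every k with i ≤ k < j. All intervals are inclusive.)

Need earliest j ≥ 5 with (¬req U[0,2] (req → busy)), and (¬busy ∨ ¬req) at every k in [5,j-1].
  j=5: rhs fails.
  j=6: rhs fails.
  j=7: rhs fails.
  j=8: rhs fails.
  j=9: rhs holds; lhs holds on [5,8]. k = 4.

4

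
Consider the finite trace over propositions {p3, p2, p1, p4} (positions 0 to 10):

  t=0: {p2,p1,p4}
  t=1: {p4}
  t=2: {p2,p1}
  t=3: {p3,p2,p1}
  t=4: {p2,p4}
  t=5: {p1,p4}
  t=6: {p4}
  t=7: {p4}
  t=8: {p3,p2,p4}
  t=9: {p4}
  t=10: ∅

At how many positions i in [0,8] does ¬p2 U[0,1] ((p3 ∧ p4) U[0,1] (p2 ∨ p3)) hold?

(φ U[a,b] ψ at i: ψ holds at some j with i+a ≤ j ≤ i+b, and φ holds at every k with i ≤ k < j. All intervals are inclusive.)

7

Evaluate at each i in [0,8]:
  i=0: ✓ (rhs at j=0)
  i=1: ✓ (rhs at j=2; lhs holds on [1,1])
  i=2: ✓ (rhs at j=2)
  i=3: ✓ (rhs at j=3)
  i=4: ✓ (rhs at j=4)
  i=5: ✗ (no rhs in [5,6])
  i=6: ✗ (no rhs in [6,7])
  i=7: ✓ (rhs at j=8; lhs holds on [7,7])
  i=8: ✓ (rhs at j=8)
Positions where it holds: {0, 1, 2, 3, 4, 7, 8} → 7.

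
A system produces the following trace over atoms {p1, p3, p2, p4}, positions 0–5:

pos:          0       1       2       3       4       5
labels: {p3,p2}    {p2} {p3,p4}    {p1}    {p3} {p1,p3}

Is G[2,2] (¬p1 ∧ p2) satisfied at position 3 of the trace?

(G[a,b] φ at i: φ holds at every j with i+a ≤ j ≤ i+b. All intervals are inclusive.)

Check (¬p1 ∧ p2) at every j in [5,5]:
  j=5: false
Fails at j=5 → formula fails.

Does not hold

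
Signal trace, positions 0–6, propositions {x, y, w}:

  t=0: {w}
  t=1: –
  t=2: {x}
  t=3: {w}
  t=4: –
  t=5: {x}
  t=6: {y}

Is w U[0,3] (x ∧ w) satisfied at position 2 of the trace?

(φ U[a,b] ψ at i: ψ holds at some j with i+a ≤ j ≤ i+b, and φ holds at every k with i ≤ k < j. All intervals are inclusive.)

Need some j in [2,5] with (x ∧ w), and w at every k in [2,j-1].
  j=2: (x ∧ w) false.
  j=3: (x ∧ w) false.
  j=4: (x ∧ w) false.
  j=5: (x ∧ w) false.
No j in the window works → until fails.

Does not hold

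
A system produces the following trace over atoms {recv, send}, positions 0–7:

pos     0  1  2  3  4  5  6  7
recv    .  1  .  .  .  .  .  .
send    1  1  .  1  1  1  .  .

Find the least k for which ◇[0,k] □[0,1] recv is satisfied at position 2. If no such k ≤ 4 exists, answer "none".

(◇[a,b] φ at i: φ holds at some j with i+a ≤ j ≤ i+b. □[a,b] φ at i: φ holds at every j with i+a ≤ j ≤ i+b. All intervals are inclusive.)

Scan j = 2,3,… for □[0,1] recv:
  j=2: fails
  j=3: fails
  j=4: fails
  j=5: fails
  j=6: fails
No j in [2,6] satisfies it → none.

none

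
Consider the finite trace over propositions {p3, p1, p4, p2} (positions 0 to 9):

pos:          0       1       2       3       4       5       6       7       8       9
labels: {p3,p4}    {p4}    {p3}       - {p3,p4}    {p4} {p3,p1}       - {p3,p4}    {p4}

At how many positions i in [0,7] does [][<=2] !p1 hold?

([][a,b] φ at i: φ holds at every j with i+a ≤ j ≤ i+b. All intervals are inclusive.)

Evaluate at each i in [0,7]:
  i=0: ✓ (all of [0,2])
  i=1: ✓ (all of [1,3])
  i=2: ✓ (all of [2,4])
  i=3: ✓ (all of [3,5])
  i=4: ✗ (fails at j=6)
  i=5: ✗ (fails at j=6)
  i=6: ✗ (fails at j=6)
  i=7: ✓ (all of [7,9])
Positions where it holds: {0, 1, 2, 3, 7} → 5.

5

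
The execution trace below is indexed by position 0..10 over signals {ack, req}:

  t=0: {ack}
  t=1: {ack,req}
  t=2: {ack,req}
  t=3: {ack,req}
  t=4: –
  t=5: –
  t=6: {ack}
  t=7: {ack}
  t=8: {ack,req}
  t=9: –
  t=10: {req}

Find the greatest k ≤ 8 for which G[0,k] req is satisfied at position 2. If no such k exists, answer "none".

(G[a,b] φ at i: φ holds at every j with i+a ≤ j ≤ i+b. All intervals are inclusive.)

req must hold from j=2 onward; find where it first fails.
  j=2: holds
  j=3: holds
  j=4: fails
Holds on [2,3], so largest k = 1.

1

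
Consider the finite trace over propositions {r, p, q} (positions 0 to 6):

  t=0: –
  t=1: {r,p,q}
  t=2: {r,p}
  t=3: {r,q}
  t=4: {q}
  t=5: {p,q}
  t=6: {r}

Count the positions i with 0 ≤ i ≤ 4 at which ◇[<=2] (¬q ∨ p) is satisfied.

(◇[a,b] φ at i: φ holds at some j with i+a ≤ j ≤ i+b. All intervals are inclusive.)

Evaluate at each i in [0,4]:
  i=0: ✓ (witness j=0)
  i=1: ✓ (witness j=1)
  i=2: ✓ (witness j=2)
  i=3: ✓ (witness j=5)
  i=4: ✓ (witness j=5)
Positions where it holds: {0, 1, 2, 3, 4} → 5.

5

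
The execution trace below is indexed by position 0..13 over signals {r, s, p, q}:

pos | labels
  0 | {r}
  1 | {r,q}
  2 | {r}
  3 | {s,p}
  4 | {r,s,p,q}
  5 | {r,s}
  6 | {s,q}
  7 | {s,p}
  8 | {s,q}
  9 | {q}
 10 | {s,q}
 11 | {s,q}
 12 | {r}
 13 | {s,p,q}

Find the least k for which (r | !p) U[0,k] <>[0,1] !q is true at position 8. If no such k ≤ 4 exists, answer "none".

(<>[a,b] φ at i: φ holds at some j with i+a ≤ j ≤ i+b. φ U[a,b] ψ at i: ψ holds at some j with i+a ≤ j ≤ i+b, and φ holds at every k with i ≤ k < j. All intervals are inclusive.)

3

Need earliest j ≥ 8 with <>[0,1] !q, and (r | !p) at every k in [8,j-1].
  j=8: rhs fails.
  j=9: rhs fails.
  j=10: rhs fails.
  j=11: rhs holds; lhs holds on [8,10]. k = 3.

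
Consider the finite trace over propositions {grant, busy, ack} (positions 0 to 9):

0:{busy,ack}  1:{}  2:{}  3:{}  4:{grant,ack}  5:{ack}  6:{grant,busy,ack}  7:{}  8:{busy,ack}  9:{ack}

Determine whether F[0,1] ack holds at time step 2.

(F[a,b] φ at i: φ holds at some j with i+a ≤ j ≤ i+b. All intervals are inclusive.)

False

Check ack at each j in [2,3]:
  j=2: false
  j=3: false
No position in the window satisfies it → formula fails.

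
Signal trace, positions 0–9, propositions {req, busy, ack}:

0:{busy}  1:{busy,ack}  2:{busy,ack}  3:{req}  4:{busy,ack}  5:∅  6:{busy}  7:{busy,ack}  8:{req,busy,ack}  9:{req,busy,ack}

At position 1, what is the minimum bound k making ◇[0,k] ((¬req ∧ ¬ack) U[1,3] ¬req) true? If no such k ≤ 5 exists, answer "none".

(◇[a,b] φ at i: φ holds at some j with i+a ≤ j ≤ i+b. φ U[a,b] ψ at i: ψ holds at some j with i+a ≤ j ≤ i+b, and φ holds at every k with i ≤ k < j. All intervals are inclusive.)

4

Scan j = 1,2,… for ((¬req ∧ ¬ack) U[1,3] ¬req):
  j=1: fails
  j=2: fails
  j=3: fails
  j=4: fails
  j=5: holds
First hit at j=5, so smallest k = 5-1 = 4.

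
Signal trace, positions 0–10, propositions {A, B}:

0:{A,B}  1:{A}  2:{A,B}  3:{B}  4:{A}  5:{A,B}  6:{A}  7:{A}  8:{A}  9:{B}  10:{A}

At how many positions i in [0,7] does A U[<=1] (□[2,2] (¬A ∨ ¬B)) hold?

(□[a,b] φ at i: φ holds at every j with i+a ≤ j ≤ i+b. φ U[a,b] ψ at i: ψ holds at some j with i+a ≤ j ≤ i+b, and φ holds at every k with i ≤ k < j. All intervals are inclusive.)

Evaluate at each i in [0,7]:
  i=0: ✓ (rhs at j=1; lhs holds on [0,0])
  i=1: ✓ (rhs at j=1)
  i=2: ✓ (rhs at j=2)
  i=3: ✗ (lhs fails at k=3 before rhs at j=4)
  i=4: ✓ (rhs at j=4)
  i=5: ✓ (rhs at j=5)
  i=6: ✓ (rhs at j=6)
  i=7: ✓ (rhs at j=7)
Positions where it holds: {0, 1, 2, 4, 5, 6, 7} → 7.

7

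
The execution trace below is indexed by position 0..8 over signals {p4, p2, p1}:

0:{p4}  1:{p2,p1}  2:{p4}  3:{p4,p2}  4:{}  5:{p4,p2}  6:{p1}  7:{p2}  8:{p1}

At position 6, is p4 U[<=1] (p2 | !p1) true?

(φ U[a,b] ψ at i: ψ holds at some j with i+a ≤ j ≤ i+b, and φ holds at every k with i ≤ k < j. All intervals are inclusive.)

Need some j in [6,7] with (p2 | !p1), and p4 at every k in [6,j-1].
  j=6: (p2 | !p1) false.
  j=7: (p2 | !p1) holds, but p4 fails at k=6 → not this j.
No j in the window works → until fails.

No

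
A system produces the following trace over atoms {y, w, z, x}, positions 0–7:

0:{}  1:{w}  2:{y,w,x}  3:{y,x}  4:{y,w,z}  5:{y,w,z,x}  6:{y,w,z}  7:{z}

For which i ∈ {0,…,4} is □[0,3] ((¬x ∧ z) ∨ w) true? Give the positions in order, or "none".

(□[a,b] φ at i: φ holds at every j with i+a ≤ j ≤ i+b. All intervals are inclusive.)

4

Evaluate at each i in [0,4]:
  i=0: ✗ (fails at j=0)
  i=1: ✗ (fails at j=3)
  i=2: ✗ (fails at j=3)
  i=3: ✗ (fails at j=3)
  i=4: ✓ (all of [4,7])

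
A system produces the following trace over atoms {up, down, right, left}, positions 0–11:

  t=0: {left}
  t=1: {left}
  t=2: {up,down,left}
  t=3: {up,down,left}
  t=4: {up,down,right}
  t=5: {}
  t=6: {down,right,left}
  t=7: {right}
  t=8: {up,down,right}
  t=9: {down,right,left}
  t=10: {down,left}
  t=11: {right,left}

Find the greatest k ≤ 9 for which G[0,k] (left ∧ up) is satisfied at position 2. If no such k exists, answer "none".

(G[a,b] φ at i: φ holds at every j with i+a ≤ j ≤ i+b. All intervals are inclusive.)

1

(left ∧ up) must hold from j=2 onward; find where it first fails.
  j=2: holds
  j=3: holds
  j=4: fails
Holds on [2,3], so largest k = 1.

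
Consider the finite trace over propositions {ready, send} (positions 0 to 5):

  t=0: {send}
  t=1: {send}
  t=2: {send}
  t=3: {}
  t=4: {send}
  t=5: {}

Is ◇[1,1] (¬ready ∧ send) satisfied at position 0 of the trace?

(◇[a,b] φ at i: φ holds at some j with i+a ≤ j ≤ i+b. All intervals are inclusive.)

Check (¬ready ∧ send) at each j in [1,1]:
  j=1: true
Found at j=1 → formula holds.

True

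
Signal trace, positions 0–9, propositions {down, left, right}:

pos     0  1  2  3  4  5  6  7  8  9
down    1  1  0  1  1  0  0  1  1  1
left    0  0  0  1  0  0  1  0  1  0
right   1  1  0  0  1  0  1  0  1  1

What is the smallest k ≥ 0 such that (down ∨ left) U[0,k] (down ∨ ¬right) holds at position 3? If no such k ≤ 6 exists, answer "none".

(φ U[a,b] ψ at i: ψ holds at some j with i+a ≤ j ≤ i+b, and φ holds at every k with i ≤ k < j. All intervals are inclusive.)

Need earliest j ≥ 3 with (down ∨ ¬right), and (down ∨ left) at every k in [3,j-1].
  j=3: rhs holds (empty prefix). k = 0.

0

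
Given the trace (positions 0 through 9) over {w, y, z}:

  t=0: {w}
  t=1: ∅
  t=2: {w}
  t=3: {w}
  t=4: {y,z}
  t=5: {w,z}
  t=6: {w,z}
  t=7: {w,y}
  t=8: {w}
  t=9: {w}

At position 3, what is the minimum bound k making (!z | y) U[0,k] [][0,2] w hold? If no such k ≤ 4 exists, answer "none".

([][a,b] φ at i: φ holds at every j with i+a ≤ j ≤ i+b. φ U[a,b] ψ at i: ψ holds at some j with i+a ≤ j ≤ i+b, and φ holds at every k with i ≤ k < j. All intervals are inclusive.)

2

Need earliest j ≥ 3 with [][0,2] w, and (!z | y) at every k in [3,j-1].
  j=3: rhs fails.
  j=4: rhs fails.
  j=5: rhs holds; lhs holds on [3,4]. k = 2.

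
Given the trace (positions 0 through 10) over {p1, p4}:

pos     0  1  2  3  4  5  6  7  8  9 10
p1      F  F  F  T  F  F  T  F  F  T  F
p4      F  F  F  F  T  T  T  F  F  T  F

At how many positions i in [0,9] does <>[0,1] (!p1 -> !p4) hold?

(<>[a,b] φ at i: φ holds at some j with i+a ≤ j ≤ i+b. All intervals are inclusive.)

9

Evaluate at each i in [0,9]:
  i=0: ✓ (witness j=0)
  i=1: ✓ (witness j=1)
  i=2: ✓ (witness j=2)
  i=3: ✓ (witness j=3)
  i=4: ✗ (none in [4,5])
  i=5: ✓ (witness j=6)
  i=6: ✓ (witness j=6)
  i=7: ✓ (witness j=7)
  i=8: ✓ (witness j=8)
  i=9: ✓ (witness j=9)
Positions where it holds: {0, 1, 2, 3, 5, 6, 7, 8, 9} → 9.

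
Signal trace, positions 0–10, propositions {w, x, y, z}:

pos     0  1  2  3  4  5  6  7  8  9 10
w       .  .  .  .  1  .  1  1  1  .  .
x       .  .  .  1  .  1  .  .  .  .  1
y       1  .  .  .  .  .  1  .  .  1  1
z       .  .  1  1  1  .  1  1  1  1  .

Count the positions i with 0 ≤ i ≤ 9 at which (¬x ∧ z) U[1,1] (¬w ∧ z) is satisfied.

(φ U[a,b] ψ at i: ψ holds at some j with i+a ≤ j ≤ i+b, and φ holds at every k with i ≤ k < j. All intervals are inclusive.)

2

Evaluate at each i in [0,9]:
  i=0: ✗ (no rhs in [1,1])
  i=1: ✗ (lhs fails at k=1 before rhs at j=2)
  i=2: ✓ (rhs at j=3; lhs holds on [2,2])
  i=3: ✗ (no rhs in [4,4])
  i=4: ✗ (no rhs in [5,5])
  i=5: ✗ (no rhs in [6,6])
  i=6: ✗ (no rhs in [7,7])
  i=7: ✗ (no rhs in [8,8])
  i=8: ✓ (rhs at j=9; lhs holds on [8,8])
  i=9: ✗ (no rhs in [10,10])
Positions where it holds: {2, 8} → 2.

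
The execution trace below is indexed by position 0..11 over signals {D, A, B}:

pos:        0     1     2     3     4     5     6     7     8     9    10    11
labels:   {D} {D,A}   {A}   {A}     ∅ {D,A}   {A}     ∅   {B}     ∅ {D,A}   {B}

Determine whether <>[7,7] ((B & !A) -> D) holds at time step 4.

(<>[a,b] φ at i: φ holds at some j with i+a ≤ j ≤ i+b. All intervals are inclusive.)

No

Check ((B & !A) -> D) at each j in [11,11]:
  j=11: false
No position in the window satisfies it → formula fails.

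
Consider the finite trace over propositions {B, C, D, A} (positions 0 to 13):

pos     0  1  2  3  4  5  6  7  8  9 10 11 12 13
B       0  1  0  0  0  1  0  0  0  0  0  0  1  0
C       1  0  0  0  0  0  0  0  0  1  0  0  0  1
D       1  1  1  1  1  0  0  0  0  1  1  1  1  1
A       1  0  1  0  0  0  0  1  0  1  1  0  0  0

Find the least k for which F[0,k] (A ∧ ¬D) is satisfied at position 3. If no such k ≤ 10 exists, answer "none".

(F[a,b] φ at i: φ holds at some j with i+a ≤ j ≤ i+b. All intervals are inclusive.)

Scan j = 3,4,… for (A ∧ ¬D):
  j=3: fails
  j=4: fails
  j=5: fails
  j=6: fails
  j=7: holds
First hit at j=7, so smallest k = 7-3 = 4.

4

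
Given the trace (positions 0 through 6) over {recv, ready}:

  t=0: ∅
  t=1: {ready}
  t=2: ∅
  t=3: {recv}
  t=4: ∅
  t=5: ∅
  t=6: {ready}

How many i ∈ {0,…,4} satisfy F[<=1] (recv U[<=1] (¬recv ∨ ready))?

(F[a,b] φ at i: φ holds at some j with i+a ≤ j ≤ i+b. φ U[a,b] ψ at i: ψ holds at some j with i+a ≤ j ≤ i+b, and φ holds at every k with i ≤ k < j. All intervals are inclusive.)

5

Evaluate at each i in [0,4]:
  i=0: ✓ (witness j=0)
  i=1: ✓ (witness j=1)
  i=2: ✓ (witness j=2)
  i=3: ✓ (witness j=3)
  i=4: ✓ (witness j=4)
Positions where it holds: {0, 1, 2, 3, 4} → 5.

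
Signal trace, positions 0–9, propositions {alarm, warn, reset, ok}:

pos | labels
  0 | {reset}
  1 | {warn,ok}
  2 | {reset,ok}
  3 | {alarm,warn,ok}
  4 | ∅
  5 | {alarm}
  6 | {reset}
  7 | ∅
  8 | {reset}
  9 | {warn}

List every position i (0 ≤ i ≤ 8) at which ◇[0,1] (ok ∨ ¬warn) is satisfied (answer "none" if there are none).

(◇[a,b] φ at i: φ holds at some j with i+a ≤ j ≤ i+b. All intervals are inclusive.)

0, 1, 2, 3, 4, 5, 6, 7, 8

Evaluate at each i in [0,8]:
  i=0: ✓ (witness j=0)
  i=1: ✓ (witness j=1)
  i=2: ✓ (witness j=2)
  i=3: ✓ (witness j=3)
  i=4: ✓ (witness j=4)
  i=5: ✓ (witness j=5)
  i=6: ✓ (witness j=6)
  i=7: ✓ (witness j=7)
  i=8: ✓ (witness j=8)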